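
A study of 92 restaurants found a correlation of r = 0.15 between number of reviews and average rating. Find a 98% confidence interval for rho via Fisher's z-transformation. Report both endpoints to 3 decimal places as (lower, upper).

(-0.095, 0.378)

Fisher z: z_r = atanh(r) = ½·ln((1+0.15)/(1−0.15)) = 0.151140
SE(z) = 1/√(n−3) = 1/√89 = 0.106000
98% ⇒ z* = 2.326; margin = 2.326·0.106000 = 0.246556
CI on z-scale: (-0.095416, 0.397696)
Back-transform: tanh(-0.095416) = -0.095127, tanh(0.397696) = 0.377976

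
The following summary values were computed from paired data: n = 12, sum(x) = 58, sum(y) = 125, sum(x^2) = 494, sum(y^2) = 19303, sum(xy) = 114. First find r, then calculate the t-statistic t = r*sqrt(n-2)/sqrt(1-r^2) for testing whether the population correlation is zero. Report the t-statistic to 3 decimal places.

-0.816

S_xy = nΣxy − ΣxΣy = 12·114 − 58·125 = 1368 − 7250 = -5882
S_xx = nΣx² − (Σx)² = 12·494 − 58² = 5928 − 3364 = 2564
S_yy = nΣy² − (Σy)² = 12·19303 − 125² = 231636 − 15625 = 216011
r = S_xy / √(S_xx·S_yy) = -5882 / √(2564·216011) = -5882 / √553852204 = -5882 / 23534.0648 = -0.2499
t = r·√(n−2)/√(1−r²) = -0.2499·√10 / √(1−0.062450) = -0.790253 / 0.968272 = -0.816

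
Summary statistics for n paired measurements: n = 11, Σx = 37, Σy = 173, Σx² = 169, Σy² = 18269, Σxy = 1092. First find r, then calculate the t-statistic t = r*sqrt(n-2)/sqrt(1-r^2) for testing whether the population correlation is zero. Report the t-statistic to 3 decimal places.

S_xy = nΣxy − ΣxΣy = 11·1092 − 37·173 = 12012 − 6401 = 5611
S_xx = nΣx² − (Σx)² = 11·169 − 37² = 1859 − 1369 = 490
S_yy = nΣy² − (Σy)² = 11·18269 − 173² = 200959 − 29929 = 171030
r = S_xy / √(S_xx·S_yy) = 5611 / √(490·171030) = 5611 / √83804700 = 5611 / 9154.4907 = 0.6129
t = r·√(n−2)/√(1−r²) = 0.6129·√9 / √(1−0.375646) = 1.838700 / 0.790161 = 2.327

2.327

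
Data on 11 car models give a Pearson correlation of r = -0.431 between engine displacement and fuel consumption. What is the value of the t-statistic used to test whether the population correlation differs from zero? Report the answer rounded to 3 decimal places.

-1.433

t = r·√(n−2) / √(1−r²) with r = -0.431, n = 11
  = -0.431·√9 / √(1 − 0.185761)
  = -0.431·3.000000 / 0.902352
  = -1.293000 / 0.902352 = -1.433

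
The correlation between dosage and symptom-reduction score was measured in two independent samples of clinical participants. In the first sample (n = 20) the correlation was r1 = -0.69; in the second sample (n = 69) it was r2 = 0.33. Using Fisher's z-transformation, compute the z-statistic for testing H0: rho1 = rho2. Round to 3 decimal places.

z1 = atanh(-0.69) = -0.847956,  z2 = atanh(0.33) = 0.342828
SE = √(1/(n1−3) + 1/(n2−3)) = √(1/17 + 1/66) = √(0.0588235 + 0.0151515) = √0.0739750 = 0.271983
z = (z1 − z2)/SE = (-0.847956 − 0.342828) / 0.271983 = -1.190784 / 0.271983 = -4.378

-4.378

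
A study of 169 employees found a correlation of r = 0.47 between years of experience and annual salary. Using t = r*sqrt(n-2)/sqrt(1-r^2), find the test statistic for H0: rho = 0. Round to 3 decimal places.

6.881

1 − r² = 1 − 0.2209 = 0.7791;  √(1−r²) = 0.882666
√(n−2) = √167 = 12.922848
t = r·√(n−2)/√(1−r²) = 0.47 · 12.922848 / 0.882666 = 6.881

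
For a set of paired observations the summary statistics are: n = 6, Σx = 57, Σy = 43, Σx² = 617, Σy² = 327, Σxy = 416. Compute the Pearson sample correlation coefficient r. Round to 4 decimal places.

Numerator: nΣxy − (Σx)(Σy) = 6·416 − (57)(43) = 45
Denominator: √[(nΣx²−(Σx)²)(nΣy²−(Σy)²)]
  nΣx²−(Σx)² = 6·617 − 3249 = 453;  nΣy²−(Σy)² = 6·327 − 1849 = 113
  √(453·113) = √51189 = 226.2499
r = 45 / 226.2499 = 0.1989

0.1989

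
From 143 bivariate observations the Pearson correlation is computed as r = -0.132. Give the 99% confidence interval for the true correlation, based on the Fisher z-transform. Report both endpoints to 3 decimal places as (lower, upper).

(-0.337, 0.085)

z_r = atanh(-0.132) = -0.132775;  SE = 1/√(n−3) = 1/√140 = 0.084515
z-limits: -0.132775 ± 2.576·0.084515 = -0.132775 ± 0.217711 = [-0.350486, 0.084936]
ρ-limits: (tanh -0.350486, tanh 0.084936) = (-0.337, 0.085)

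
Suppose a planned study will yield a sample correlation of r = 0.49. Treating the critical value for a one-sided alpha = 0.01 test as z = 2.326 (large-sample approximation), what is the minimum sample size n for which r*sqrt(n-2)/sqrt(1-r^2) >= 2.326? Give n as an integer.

20

r√(n−2)/√(1−r²) ≥ 2.326  ⇔  n−2 ≥ (2.326)²·(1−r²)/r²
(1−r²)/r² = (1−0.2401)/0.2401 = 3.1649
n ≥ 2 + 5.410276·3.1649 = 2 + 17.1230 = 19.1230
⌈19.1230⌉ = 20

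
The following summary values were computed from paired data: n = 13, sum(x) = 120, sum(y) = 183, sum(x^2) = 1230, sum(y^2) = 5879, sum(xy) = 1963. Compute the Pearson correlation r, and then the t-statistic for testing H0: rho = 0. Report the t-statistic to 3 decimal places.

1.583

S_xy = nΣxy − ΣxΣy = 13·1963 − 120·183 = 25519 − 21960 = 3559
S_xx = nΣx² − (Σx)² = 13·1230 − 120² = 15990 − 14400 = 1590
S_yy = nΣy² − (Σy)² = 13·5879 − 183² = 76427 − 33489 = 42938
r = S_xy / √(S_xx·S_yy) = 3559 / √(1590·42938) = 3559 / √68271420 = 3559 / 8262.6521 = 0.4307
t = r·√(n−2)/√(1−r²) = 0.4307·√11 / √(1−0.185502) = 1.428470 / 0.902495 = 1.583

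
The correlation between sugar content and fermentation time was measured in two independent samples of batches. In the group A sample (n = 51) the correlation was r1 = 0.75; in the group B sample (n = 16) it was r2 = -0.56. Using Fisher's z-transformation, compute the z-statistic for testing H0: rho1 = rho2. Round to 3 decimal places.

z1 = atanh(0.75) = 0.972955,  z2 = atanh(-0.56) = -0.632833
SE = √(1/(n1−3) + 1/(n2−3)) = √(1/48 + 1/13) = √(0.0208333 + 0.0769231) = √0.0977564 = 0.312660
z = (z1 − z2)/SE = (0.972955 − (-0.632833)) / 0.312660 = 1.605788 / 0.312660 = 5.136

5.136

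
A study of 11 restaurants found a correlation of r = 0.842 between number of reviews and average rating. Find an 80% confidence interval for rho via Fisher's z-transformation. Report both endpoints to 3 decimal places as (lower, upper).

Fisher z: z_r = atanh(r) = ½·ln((1+0.842)/(1−0.842)) = 1.228006
SE(z) = 1/√(n−3) = 1/√8 = 0.353553
80% ⇒ z* = 1.282; margin = 1.282·0.353553 = 0.453255
CI on z-scale: (0.774751, 1.681261)
Back-transform: tanh(0.774751) = 0.649684, tanh(1.681261) = 0.933025

(0.650, 0.933)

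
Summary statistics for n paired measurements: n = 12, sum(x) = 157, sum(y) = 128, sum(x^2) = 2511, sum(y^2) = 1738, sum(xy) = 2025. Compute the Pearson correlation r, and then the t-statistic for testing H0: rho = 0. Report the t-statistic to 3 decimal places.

Numerator: nΣxy − (Σx)(Σy) = 12·2025 − (157)(128) = 4204
Denominator: √[(nΣx²−(Σx)²)(nΣy²−(Σy)²)]
  nΣx²−(Σx)² = 12·2511 − 24649 = 5483;  nΣy²−(Σy)² = 12·1738 − 16384 = 4472
  √(5483·4472) = √24519976 = 4951.7649
r = 4204 / 4951.7649 = 0.8490
t = r·√(n−2)/√(1−r²) = 0.8490·√10 / √(1−0.720801) = 2.684774 / 0.528393 = 5.081

5.081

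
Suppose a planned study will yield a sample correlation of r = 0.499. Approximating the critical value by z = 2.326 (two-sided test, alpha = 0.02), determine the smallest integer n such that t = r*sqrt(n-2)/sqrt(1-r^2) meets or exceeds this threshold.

r√(n−2)/√(1−r²) ≥ 2.326  ⇔  n−2 ≥ (2.326)²·(1−r²)/r²
(1−r²)/r² = (1−0.249001)/0.249001 = 3.0160
n ≥ 2 + 5.410276·3.0160 = 2 + 16.3174 = 18.3174
⌈18.3174⌉ = 19

19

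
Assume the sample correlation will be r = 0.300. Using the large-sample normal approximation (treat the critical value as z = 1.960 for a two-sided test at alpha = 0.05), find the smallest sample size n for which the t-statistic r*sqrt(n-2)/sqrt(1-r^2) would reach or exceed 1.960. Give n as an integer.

r√(n−2)/√(1−r²) ≥ 1.960  ⇔  n−2 ≥ (1.960)²·(1−r²)/r²
(1−r²)/r² = (1−0.090000)/0.090000 = 10.1111
n ≥ 2 + 3.8416·10.1111 = 2 + 38.8428 = 40.8428
⌈40.8428⌉ = 41

41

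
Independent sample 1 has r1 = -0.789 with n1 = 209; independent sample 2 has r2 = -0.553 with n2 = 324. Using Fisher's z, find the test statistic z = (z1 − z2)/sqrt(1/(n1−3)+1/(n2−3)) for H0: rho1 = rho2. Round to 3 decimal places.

z1 = atanh(-0.789) = -1.068777,  z2 = atanh(-0.553) = -0.622693
SE = √(1/(n1−3) + 1/(n2−3)) = √(1/206 + 1/321) = √(0.0048544 + 0.0031153) = √0.0079697 = 0.089273
z = (z1 − z2)/SE = (-1.068777 − (-0.622693)) / 0.089273 = -0.446084 / 0.089273 = -4.997

-4.997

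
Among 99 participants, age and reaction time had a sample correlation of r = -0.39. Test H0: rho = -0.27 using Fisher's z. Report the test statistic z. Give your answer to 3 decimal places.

-1.322

Fisher z: atanh(-0.39) = -0.411800, atanh(-0.27) = -0.276864
z = (z_r − z_0)·√(n−3) = (-0.411800 − (-0.276864))·√96 = -0.134936 · 9.797959 = -1.322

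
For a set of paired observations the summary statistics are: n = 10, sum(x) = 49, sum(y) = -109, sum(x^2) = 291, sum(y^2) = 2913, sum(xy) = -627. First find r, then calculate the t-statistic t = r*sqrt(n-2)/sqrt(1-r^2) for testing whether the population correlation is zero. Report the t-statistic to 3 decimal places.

-0.934

S_xy = nΣxy − ΣxΣy = 10·(-627) − 49·(-109) = -6270 − (-5341) = -929
S_xx = nΣx² − (Σx)² = 10·291 − 49² = 2910 − 2401 = 509
S_yy = nΣy² − (Σy)² = 10·2913 − (-109)² = 29130 − 11881 = 17249
r = S_xy / √(S_xx·S_yy) = -929 / √(509·17249) = -929 / √8779741 = -929 / 2963.0628 = -0.3135
t = r·√(n−2)/√(1−r²) = -0.3135·√8 / √(1−0.098282) = -0.886712 / 0.949588 = -0.934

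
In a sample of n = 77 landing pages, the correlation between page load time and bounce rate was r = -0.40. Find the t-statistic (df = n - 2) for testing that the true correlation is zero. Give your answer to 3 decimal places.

1 − r² = 1 − 0.1600 = 0.8400;  √(1−r²) = 0.916515
√(n−2) = √75 = 8.660254
t = r·√(n−2)/√(1−r²) = -0.40 · 8.660254 / 0.916515 = -3.780

-3.780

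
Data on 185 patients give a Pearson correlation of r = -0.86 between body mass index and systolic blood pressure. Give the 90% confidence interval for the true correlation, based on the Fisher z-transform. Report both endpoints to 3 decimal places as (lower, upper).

(-0.889, -0.825)

Fisher z: z_r = atanh(r) = ½·ln((1+(-0.86))/(1−(-0.86))) = -1.293345
SE(z) = 1/√(n−3) = 1/√182 = 0.074125
90% ⇒ z* = 1.645; margin = 1.645·0.074125 = 0.121936
CI on z-scale: (-1.415281, -1.171409)
Back-transform: tanh(-1.415281) = -0.888610, tanh(-1.171409) = -0.824723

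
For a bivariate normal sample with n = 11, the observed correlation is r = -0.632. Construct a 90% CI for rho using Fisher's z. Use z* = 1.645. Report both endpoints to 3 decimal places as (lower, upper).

(-0.868, -0.162)

z_r = atanh(-0.632) = -0.744739;  SE = 1/√(n−3) = 1/√8 = 0.353553
z-limits: -0.744739 ± 1.645·0.353553 = -0.744739 ± 0.581595 = [-1.326334, -0.163144]
ρ-limits: (tanh -1.326334, tanh -0.163144) = (-0.868, -0.162)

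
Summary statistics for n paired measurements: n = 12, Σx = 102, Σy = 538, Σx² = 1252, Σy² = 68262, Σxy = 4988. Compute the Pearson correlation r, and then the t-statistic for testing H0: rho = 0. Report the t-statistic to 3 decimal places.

Numerator: nΣxy − (Σx)(Σy) = 12·4988 − (102)(538) = 4980
Denominator: √[(nΣx²−(Σx)²)(nΣy²−(Σy)²)]
  nΣx²−(Σx)² = 12·1252 − 10404 = 4620;  nΣy²−(Σy)² = 12·68262 − 289444 = 529700
  √(4620·529700) = √2447214000 = 49469.3238
r = 4980 / 49469.3238 = 0.1007
t = r·√(n−2)/√(1−r²) = 0.1007·√10 / √(1−0.010140) = 0.318441 / 0.994917 = 0.320

0.320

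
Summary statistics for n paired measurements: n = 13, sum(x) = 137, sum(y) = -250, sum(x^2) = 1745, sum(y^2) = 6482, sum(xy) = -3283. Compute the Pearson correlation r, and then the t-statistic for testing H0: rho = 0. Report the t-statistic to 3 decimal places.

-7.422

S_xy = nΣxy − ΣxΣy = 13·(-3283) − 137·(-250) = -42679 − (-34250) = -8429
S_xx = nΣx² − (Σx)² = 13·1745 − 137² = 22685 − 18769 = 3916
S_yy = nΣy² − (Σy)² = 13·6482 − (-250)² = 84266 − 62500 = 21766
r = S_xy / √(S_xx·S_yy) = -8429 / √(3916·21766) = -8429 / √85235656 = -8429 / 9232.3159 = -0.9130
t = r·√(n−2)/√(1−r²) = -0.9130·√11 / √(1−0.833569) = -3.028078 / 0.407960 = -7.422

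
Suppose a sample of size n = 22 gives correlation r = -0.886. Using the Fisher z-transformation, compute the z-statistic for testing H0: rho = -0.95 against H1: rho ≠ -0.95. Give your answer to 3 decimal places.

Fisher z: atanh(-0.886) = -1.403008, atanh(-0.95) = -1.831781
z = (z_r − z_0)·√(n−3) = (-1.403008 − (-1.831781))·√19 = 0.428773 · 4.358899 = 1.869

1.869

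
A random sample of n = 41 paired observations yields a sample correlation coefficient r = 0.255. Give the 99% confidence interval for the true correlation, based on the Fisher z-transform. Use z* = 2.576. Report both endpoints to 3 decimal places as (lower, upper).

Fisher z: z_r = atanh(r) = ½·ln((1+0.255)/(1−0.255)) = 0.260753
SE(z) = 1/√(n−3) = 1/√38 = 0.162221
99% ⇒ z* = 2.576; margin = 2.576·0.162221 = 0.417881
CI on z-scale: (-0.157128, 0.678634)
Back-transform: tanh(-0.157128) = -0.155848, tanh(0.678634) = 0.590631

(-0.156, 0.591)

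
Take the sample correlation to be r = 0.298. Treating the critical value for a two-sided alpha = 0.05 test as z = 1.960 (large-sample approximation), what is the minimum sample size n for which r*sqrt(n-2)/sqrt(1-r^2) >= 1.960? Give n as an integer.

42

Need r·√(n−2)/√(1−r²) ≥ 1.960
√(n−2) ≥ 1.960·√(1−0.088804) / 0.298 = 1.960·0.954566 / 0.298 = 6.2784
n−2 ≥ 39.4183  ⇒  n ≥ 41.4183
Smallest integer n = 42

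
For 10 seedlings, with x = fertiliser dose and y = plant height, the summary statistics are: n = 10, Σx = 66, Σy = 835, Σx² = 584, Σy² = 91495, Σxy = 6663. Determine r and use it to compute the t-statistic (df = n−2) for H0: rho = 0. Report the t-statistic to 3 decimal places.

2.361

S_xy = nΣxy − ΣxΣy = 10·6663 − 66·835 = 66630 − 55110 = 11520
S_xx = nΣx² − (Σx)² = 10·584 − 66² = 5840 − 4356 = 1484
S_yy = nΣy² − (Σy)² = 10·91495 − 835² = 914950 − 697225 = 217725
r = S_xy / √(S_xx·S_yy) = 11520 / √(1484·217725) = 11520 / √323103900 = 11520 / 17975.0911 = 0.6409
t = r·√(n−2)/√(1−r²) = 0.6409·√8 / √(1−0.410753) = 1.812739 / 0.767624 = 2.361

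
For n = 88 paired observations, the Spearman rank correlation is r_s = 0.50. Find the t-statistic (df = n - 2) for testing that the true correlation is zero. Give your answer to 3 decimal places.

5.354

1 − r_s² = 1 − 0.2500 = 0.7500;  √(1−r_s²) = 0.866025
√(n−2) = √86 = 9.273618
t = r_s·√(n−2)/√(1−r_s²) = 0.50 · 9.273618 / 0.866025 = 5.354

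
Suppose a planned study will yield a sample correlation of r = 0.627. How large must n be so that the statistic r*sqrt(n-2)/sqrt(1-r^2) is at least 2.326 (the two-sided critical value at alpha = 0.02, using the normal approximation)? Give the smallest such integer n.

r√(n−2)/√(1−r²) ≥ 2.326  ⇔  n−2 ≥ (2.326)²·(1−r²)/r²
(1−r²)/r² = (1−0.393129)/0.393129 = 1.5437
n ≥ 2 + 5.410276·1.5437 = 2 + 8.3518 = 10.3518
⌈10.3518⌉ = 11

11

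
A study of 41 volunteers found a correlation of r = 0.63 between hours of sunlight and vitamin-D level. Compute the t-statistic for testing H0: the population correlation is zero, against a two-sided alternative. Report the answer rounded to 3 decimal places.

t = r·√(n−2) / √(1−r²) with r = 0.63, n = 41
  = 0.63·√39 / √(1 − 0.3969)
  = 0.63·6.244998 / 0.776595
  = 3.934349 / 0.776595 = 5.066

5.066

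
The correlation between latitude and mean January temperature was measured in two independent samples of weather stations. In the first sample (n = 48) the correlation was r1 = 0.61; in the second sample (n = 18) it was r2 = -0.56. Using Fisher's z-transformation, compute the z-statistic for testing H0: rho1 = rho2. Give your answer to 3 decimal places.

z1 = atanh(0.61) = 0.708921,  z2 = atanh(-0.56) = -0.632833
SE = √(1/(n1−3) + 1/(n2−3)) = √(1/45 + 1/15) = √(0.0222222 + 0.0666667) = √0.0888889 = 0.298142
z = (z1 − z2)/SE = (0.708921 − (-0.632833)) / 0.298142 = 1.341754 / 0.298142 = 4.500

4.500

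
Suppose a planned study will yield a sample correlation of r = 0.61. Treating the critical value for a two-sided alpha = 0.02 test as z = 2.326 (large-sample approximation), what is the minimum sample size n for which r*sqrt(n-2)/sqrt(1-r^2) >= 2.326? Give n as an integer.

12

Need r·√(n−2)/√(1−r²) ≥ 2.326
√(n−2) ≥ 2.326·√(1−0.3721) / 0.61 = 2.326·0.792401 / 0.61 = 3.0215
n−2 ≥ 9.1295  ⇒  n ≥ 11.1295
Smallest integer n = 12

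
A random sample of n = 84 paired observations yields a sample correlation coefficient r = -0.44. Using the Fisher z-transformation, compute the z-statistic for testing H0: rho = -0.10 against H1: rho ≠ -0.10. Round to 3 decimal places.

z_r = atanh(-0.44) = -0.472231,  z_0 = atanh(-0.10) = -0.100335
SE = 1/√(n−3) = 1/√81 = 0.111111
z = (z_r − z_0)/SE = (-0.472231 − (-0.100335)) / 0.111111 = -0.371896 / 0.111111 = -3.347

-3.347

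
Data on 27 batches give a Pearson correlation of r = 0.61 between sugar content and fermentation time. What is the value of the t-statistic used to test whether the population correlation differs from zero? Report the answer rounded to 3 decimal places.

1 − r² = 1 − 0.3721 = 0.6279;  √(1−r²) = 0.792401
√(n−2) = √25 = 5.000000
t = r·√(n−2)/√(1−r²) = 0.61 · 5.000000 / 0.792401 = 3.849

3.849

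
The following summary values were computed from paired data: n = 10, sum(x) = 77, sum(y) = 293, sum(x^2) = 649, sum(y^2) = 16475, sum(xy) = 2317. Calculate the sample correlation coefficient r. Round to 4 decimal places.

Numerator: nΣxy − (Σx)(Σy) = 10·2317 − (77)(293) = 609
Denominator: √[(nΣx²−(Σx)²)(nΣy²−(Σy)²)]
  nΣx²−(Σx)² = 10·649 − 5929 = 561;  nΣy²−(Σy)² = 10·16475 − 85849 = 78901
  √(561·78901) = √44263461 = 6653.0791
r = 609 / 6653.0791 = 0.0915

0.0915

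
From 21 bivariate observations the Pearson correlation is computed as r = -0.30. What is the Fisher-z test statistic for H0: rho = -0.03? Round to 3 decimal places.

-1.186

Fisher z: atanh(-0.30) = -0.309520, atanh(-0.03) = -0.030009
z = (z_r − z_0)·√(n−3) = (-0.309520 − (-0.030009))·√18 = -0.279511 · 4.242641 = -1.186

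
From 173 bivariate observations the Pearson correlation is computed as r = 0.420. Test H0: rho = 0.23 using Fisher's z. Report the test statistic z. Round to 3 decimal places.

Fisher z: atanh(0.420) = 0.447692, atanh(0.23) = 0.234189
z = (z_r − z_0)·√(n−3) = (0.447692 − 0.234189)·√170 = 0.213503 · 13.038405 = 2.784

2.784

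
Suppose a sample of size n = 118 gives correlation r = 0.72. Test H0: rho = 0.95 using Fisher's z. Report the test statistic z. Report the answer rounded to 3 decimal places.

-9.910

Fisher z: atanh(0.72) = 0.907645, atanh(0.95) = 1.831781
z = (z_r − z_0)·√(n−3) = (0.907645 − 1.831781)·√115 = -0.924136 · 10.723805 = -9.910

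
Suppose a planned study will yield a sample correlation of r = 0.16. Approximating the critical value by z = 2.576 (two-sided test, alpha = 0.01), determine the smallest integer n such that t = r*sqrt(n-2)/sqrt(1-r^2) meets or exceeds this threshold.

255

r√(n−2)/√(1−r²) ≥ 2.576  ⇔  n−2 ≥ (2.576)²·(1−r²)/r²
(1−r²)/r² = (1−0.0256)/0.0256 = 38.0625
n ≥ 2 + 6.635776·38.0625 = 2 + 252.5742 = 254.5742
⌈254.5742⌉ = 255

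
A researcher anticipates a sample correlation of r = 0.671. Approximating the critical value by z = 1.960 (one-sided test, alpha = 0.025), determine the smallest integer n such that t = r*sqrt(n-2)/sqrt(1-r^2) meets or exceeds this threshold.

7

r√(n−2)/√(1−r²) ≥ 1.960  ⇔  n−2 ≥ (1.960)²·(1−r²)/r²
(1−r²)/r² = (1−0.450241)/0.450241 = 1.2210
n ≥ 2 + 3.8416·1.2210 = 2 + 4.6906 = 6.6906
⌈6.6906⌉ = 7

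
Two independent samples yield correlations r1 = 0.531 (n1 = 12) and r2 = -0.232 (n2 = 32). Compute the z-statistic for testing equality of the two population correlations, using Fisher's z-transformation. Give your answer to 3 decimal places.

2.170

Fisher z-transforms: z1 = atanh(0.531) = 0.591537, z2 = atanh(-0.232) = -0.236302; difference d = 0.827839
Var(d) = 1/9 + 1/29 = 0.1111111 + 0.0344828 = 0.1455939
z = d/√Var(d) = 0.827839 / √0.1455939 = 0.827839 / 0.381568 = 2.170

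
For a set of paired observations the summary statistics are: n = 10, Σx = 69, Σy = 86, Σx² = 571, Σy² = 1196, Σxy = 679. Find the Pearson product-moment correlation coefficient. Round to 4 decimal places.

0.4113

Numerator: nΣxy − (Σx)(Σy) = 10·679 − (69)(86) = 856
Denominator: √[(nΣx²−(Σx)²)(nΣy²−(Σy)²)]
  nΣx²−(Σx)² = 10·571 − 4761 = 949;  nΣy²−(Σy)² = 10·1196 − 7396 = 4564
  √(949·4564) = √4331236 = 2081.1622
r = 856 / 2081.1622 = 0.4113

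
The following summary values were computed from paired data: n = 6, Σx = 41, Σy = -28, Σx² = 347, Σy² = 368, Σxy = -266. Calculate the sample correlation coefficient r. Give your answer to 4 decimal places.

-0.5929

S_xy = nΣxy − ΣxΣy = 6·(-266) − 41·(-28) = -1596 − (-1148) = -448
S_xx = nΣx² − (Σx)² = 6·347 − 41² = 2082 − 1681 = 401
S_yy = nΣy² − (Σy)² = 6·368 − (-28)² = 2208 − 784 = 1424
r = S_xy / √(S_xx·S_yy) = -448 / √(401·1424) = -448 / √571024 = -448 / 755.6613 = -0.5929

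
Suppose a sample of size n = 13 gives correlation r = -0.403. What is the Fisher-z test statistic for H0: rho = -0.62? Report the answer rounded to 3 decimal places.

0.942

Fisher z: atanh(-0.403) = -0.427225, atanh(-0.62) = -0.725005
z = (z_r − z_0)·√(n−3) = (-0.427225 − (-0.725005))·√10 = 0.297780 · 3.162278 = 0.942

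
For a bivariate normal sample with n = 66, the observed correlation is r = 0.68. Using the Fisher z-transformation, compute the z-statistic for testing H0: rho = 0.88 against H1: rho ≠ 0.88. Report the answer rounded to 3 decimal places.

z_r = atanh(0.68) = 0.829114,  z_0 = atanh(0.88) = 1.375768
SE = 1/√(n−3) = 1/√63 = 0.125988
z = (z_r − z_0)/SE = (0.829114 − 1.375768) / 0.125988 = -0.546654 / 0.125988 = -4.339

-4.339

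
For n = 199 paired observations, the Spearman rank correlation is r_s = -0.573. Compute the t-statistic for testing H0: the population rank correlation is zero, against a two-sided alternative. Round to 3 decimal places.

1 − r_s² = 1 − 0.328329 = 0.671671;  √(1−r_s²) = 0.819555
√(n−2) = √197 = 14.035669
t = r_s·√(n−2)/√(1−r_s²) = -0.573 · 14.035669 / 0.819555 = -9.813

-9.813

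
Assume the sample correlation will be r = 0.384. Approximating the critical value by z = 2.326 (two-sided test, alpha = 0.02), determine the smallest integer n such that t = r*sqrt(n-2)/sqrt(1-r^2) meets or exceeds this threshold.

Need r·√(n−2)/√(1−r²) ≥ 2.326
√(n−2) ≥ 2.326·√(1−0.147456) / 0.384 = 2.326·0.923333 / 0.384 = 5.5929
n−2 ≥ 31.2805  ⇒  n ≥ 33.2805
Smallest integer n = 34

34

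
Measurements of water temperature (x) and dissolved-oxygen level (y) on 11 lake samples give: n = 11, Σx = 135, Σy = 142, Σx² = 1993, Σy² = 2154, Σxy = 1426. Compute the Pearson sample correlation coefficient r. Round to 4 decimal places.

-0.9643

S_xy = nΣxy − ΣxΣy = 11·1426 − 135·142 = 15686 − 19170 = -3484
S_xx = nΣx² − (Σx)² = 11·1993 − 135² = 21923 − 18225 = 3698
S_yy = nΣy² − (Σy)² = 11·2154 − 142² = 23694 − 20164 = 3530
r = S_xy / √(S_xx·S_yy) = -3484 / √(3698·3530) = -3484 / √13053940 = -3484 / 3613.0237 = -0.9643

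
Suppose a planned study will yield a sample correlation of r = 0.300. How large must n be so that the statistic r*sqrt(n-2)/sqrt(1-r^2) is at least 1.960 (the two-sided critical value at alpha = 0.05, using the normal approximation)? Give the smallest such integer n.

41

r√(n−2)/√(1−r²) ≥ 1.960  ⇔  n−2 ≥ (1.960)²·(1−r²)/r²
(1−r²)/r² = (1−0.090000)/0.090000 = 10.1111
n ≥ 2 + 3.8416·10.1111 = 2 + 38.8428 = 40.8428
⌈40.8428⌉ = 41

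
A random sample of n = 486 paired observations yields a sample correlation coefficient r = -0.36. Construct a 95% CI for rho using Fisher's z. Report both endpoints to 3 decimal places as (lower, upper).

(-0.435, -0.280)

z_r = atanh(-0.36) = -0.376886;  SE = 1/√(n−3) = 1/√483 = 0.045502
z-limits: -0.376886 ± 1.960·0.045502 = -0.376886 ± 0.089184 = [-0.466070, -0.287702]
ρ-limits: (tanh -0.466070, tanh -0.287702) = (-0.435, -0.280)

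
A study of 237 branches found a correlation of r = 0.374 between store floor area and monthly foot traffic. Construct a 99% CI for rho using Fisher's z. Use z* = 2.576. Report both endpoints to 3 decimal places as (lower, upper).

z_r = atanh(0.374) = 0.393066;  SE = 1/√(n−3) = 1/√234 = 0.065372
z-limits: 0.393066 ± 2.576·0.065372 = 0.393066 ± 0.168398 = [0.224668, 0.561464]
ρ-limits: (tanh 0.224668, tanh 0.561464) = (0.221, 0.509)

(0.221, 0.509)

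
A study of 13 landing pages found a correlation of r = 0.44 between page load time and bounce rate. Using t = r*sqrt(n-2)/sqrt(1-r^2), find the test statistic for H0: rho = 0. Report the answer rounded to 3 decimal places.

t = r·√(n−2) / √(1−r²) with r = 0.44, n = 13
  = 0.44·√11 / √(1 − 0.1936)
  = 0.44·3.316625 / 0.897998
  = 1.459315 / 0.897998 = 1.625

1.625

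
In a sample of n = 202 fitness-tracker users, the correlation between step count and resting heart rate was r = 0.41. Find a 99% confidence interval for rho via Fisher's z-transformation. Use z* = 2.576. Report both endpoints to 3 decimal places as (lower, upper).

z_r = atanh(0.41) = 0.435611;  SE = 1/√(n−3) = 1/√199 = 0.070888
z-limits: 0.435611 ± 2.576·0.070888 = 0.435611 ± 0.182607 = [0.253004, 0.618218]
ρ-limits: (tanh 0.253004, tanh 0.618218) = (0.248, 0.550)

(0.248, 0.550)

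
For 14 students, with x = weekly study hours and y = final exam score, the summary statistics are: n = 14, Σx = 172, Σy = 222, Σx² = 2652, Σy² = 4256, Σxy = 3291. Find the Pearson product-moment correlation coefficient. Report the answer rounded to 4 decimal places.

0.8951

Numerator: nΣxy − (Σx)(Σy) = 14·3291 − (172)(222) = 7890
Denominator: √[(nΣx²−(Σx)²)(nΣy²−(Σy)²)]
  nΣx²−(Σx)² = 14·2652 − 29584 = 7544;  nΣy²−(Σy)² = 14·4256 − 49284 = 10300
  √(7544·10300) = √77703200 = 8814.9419
r = 7890 / 8814.9419 = 0.8951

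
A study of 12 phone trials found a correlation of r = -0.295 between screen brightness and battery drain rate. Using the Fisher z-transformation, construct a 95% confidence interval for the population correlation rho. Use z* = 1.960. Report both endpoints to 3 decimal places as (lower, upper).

Fisher z: z_r = atanh(r) = ½·ln((1+(-0.295))/(1−(-0.295))) = -0.304034
SE(z) = 1/√(n−3) = 1/√9 = 0.333333
95% ⇒ z* = 1.960; margin = 1.960·0.333333 = 0.653333
CI on z-scale: (-0.957367, 0.349299)
Back-transform: tanh(-0.957367) = -0.743100, tanh(0.349299) = 0.335754

(-0.743, 0.336)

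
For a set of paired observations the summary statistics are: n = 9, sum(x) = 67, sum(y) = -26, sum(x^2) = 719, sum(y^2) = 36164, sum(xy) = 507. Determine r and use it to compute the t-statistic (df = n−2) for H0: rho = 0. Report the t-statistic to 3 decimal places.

0.679

S_xy = nΣxy − ΣxΣy = 9·507 − 67·(-26) = 4563 − (-1742) = 6305
S_xx = nΣx² − (Σx)² = 9·719 − 67² = 6471 − 4489 = 1982
S_yy = nΣy² − (Σy)² = 9·36164 − (-26)² = 325476 − 676 = 324800
r = S_xy / √(S_xx·S_yy) = 6305 / √(1982·324800) = 6305 / √643753600 = 6305 / 25372.2999 = 0.2485
t = r·√(n−2)/√(1−r²) = 0.2485·√7 / √(1−0.061752) = 0.657469 / 0.968632 = 0.679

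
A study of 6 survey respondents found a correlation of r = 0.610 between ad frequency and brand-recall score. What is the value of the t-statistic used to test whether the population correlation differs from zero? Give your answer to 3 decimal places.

t = r·√(n−2) / √(1−r²) with r = 0.610, n = 6
  = 0.610·√4 / √(1 − 0.372100)
  = 0.610·2.000000 / 0.792401
  = 1.220000 / 0.792401 = 1.540

1.540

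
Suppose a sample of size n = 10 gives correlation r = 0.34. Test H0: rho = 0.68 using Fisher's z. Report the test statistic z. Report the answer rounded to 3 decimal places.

z_r = atanh(0.34) = 0.354093,  z_0 = atanh(0.68) = 0.829114
SE = 1/√(n−3) = 1/√7 = 0.377964
z = (z_r − z_0)/SE = (0.354093 − 0.829114) / 0.377964 = -0.475021 / 0.377964 = -1.257

-1.257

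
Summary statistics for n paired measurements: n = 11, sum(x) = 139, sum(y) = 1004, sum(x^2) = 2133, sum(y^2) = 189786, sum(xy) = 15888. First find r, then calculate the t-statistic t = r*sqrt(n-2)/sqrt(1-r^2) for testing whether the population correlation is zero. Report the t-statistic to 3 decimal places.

1.858

Numerator: nΣxy − (Σx)(Σy) = 11·15888 − (139)(1004) = 35212
Denominator: √[(nΣx²−(Σx)²)(nΣy²−(Σy)²)]
  nΣx²−(Σx)² = 11·2133 − 19321 = 4142;  nΣy²−(Σy)² = 11·189786 − 1008016 = 1079630
  √(4142·1079630) = √4471827460 = 66871.7239
r = 35212 / 66871.7239 = 0.5266
t = r·√(n−2)/√(1−r²) = 0.5266·√9 / √(1−0.277308) = 1.579800 / 0.850113 = 1.858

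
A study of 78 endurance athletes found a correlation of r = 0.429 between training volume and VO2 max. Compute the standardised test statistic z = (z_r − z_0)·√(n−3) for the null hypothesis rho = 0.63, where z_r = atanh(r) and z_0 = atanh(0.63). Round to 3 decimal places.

-2.449

Fisher z: atanh(0.429) = 0.458670, atanh(0.63) = 0.741416
z = (z_r − z_0)·√(n−3) = (0.458670 − 0.741416)·√75 = -0.282746 · 8.660254 = -2.449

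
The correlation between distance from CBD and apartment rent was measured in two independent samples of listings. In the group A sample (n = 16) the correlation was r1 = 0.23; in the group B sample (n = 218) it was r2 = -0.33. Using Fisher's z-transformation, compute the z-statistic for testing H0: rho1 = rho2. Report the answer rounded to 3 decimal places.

Fisher z-transforms: z1 = atanh(0.23) = 0.234189, z2 = atanh(-0.33) = -0.342828; difference d = 0.577017
Var(d) = 1/13 + 1/215 = 0.0769231 + 0.0046512 = 0.0815743
z = d/√Var(d) = 0.577017 / √0.0815743 = 0.577017 / 0.285612 = 2.020

2.020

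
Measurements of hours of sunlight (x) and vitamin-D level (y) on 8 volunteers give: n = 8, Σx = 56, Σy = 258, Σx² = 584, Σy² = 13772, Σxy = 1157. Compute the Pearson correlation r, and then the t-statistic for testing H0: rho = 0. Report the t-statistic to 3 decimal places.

-2.010

S_xy = nΣxy − ΣxΣy = 8·1157 − 56·258 = 9256 − 14448 = -5192
S_xx = nΣx² − (Σx)² = 8·584 − 56² = 4672 − 3136 = 1536
S_yy = nΣy² − (Σy)² = 8·13772 − 258² = 110176 − 66564 = 43612
r = S_xy / √(S_xx·S_yy) = -5192 / √(1536·43612) = -5192 / √66988032 = -5192 / 8184.6217 = -0.6344
t = r·√(n−2)/√(1−r²) = -0.6344·√6 / √(1−0.402463) = -1.553956 / 0.773005 = -2.010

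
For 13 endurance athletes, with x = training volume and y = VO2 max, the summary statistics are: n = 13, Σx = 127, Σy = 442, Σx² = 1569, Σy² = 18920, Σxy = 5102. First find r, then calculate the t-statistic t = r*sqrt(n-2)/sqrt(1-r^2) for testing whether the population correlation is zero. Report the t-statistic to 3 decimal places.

Numerator: nΣxy − (Σx)(Σy) = 13·5102 − (127)(442) = 10192
Denominator: √[(nΣx²−(Σx)²)(nΣy²−(Σy)²)]
  nΣx²−(Σx)² = 13·1569 − 16129 = 4268;  nΣy²−(Σy)² = 13·18920 − 195364 = 50596
  √(4268·50596) = √215943728 = 14695.0239
r = 10192 / 14695.0239 = 0.6936
t = r·√(n−2)/√(1−r²) = 0.6936·√11 / √(1−0.481081) = 2.300411 / 0.720360 = 3.193

3.193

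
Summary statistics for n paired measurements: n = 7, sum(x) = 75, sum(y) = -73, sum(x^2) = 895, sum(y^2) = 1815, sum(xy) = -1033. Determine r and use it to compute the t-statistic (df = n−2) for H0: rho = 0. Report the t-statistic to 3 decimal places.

S_xy = nΣxy − ΣxΣy = 7·(-1033) − 75·(-73) = -7231 − (-5475) = -1756
S_xx = nΣx² − (Σx)² = 7·895 − 75² = 6265 − 5625 = 640
S_yy = nΣy² − (Σy)² = 7·1815 − (-73)² = 12705 − 5329 = 7376
r = S_xy / √(S_xx·S_yy) = -1756 / √(640·7376) = -1756 / √4720640 = -1756 / 2172.7034 = -0.8082
t = r·√(n−2)/√(1−r²) = -0.8082·√5 / √(1−0.653187) = -1.807190 / 0.588908 = -3.069

-3.069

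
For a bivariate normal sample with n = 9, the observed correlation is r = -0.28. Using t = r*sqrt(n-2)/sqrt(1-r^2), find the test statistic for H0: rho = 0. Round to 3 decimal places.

-0.772

t = r·√(n−2) / √(1−r²) with r = -0.28, n = 9
  = -0.28·√7 / √(1 − 0.0784)
  = -0.28·2.645751 / 0.960000
  = -0.740810 / 0.960000 = -0.772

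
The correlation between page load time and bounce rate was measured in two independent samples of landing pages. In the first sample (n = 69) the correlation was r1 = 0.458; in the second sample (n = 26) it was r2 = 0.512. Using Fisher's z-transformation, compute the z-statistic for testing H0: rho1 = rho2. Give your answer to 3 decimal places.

Fisher z-transforms: z1 = atanh(0.458) = 0.494777, z2 = atanh(0.512) = 0.565437; difference d = -0.070660
Var(d) = 1/66 + 1/23 = 0.0151515 + 0.0434783 = 0.0586298
z = d/√Var(d) = -0.070660 / √0.0586298 = -0.070660 / 0.242136 = -0.292

-0.292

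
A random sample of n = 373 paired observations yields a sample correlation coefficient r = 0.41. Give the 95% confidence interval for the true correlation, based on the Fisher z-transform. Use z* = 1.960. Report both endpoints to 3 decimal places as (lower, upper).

Fisher z: z_r = atanh(r) = ½·ln((1+0.41)/(1−0.41)) = 0.435611
SE(z) = 1/√(n−3) = 1/√370 = 0.051988
95% ⇒ z* = 1.960; margin = 1.960·0.051988 = 0.101896
CI on z-scale: (0.333715, 0.537507)
Back-transform: tanh(0.333715) = 0.321855, tanh(0.537507) = 0.491099

(0.322, 0.491)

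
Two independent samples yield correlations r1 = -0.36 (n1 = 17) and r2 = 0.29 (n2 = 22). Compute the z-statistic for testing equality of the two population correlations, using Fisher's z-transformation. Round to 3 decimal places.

Fisher z-transforms: z1 = atanh(-0.36) = -0.376886, z2 = atanh(0.29) = 0.298566; difference d = -0.675452
Var(d) = 1/14 + 1/19 = 0.0714286 + 0.0526316 = 0.1240602
z = d/√Var(d) = -0.675452 / √0.1240602 = -0.675452 / 0.352222 = -1.918

-1.918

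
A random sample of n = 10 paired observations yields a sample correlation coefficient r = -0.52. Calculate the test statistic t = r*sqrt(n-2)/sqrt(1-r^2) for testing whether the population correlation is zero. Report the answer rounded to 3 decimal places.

-1.722

t = r·√(n−2) / √(1−r²) with r = -0.52, n = 10
  = -0.52·√8 / √(1 − 0.2704)
  = -0.52·2.828427 / 0.854166
  = -1.470782 / 0.854166 = -1.722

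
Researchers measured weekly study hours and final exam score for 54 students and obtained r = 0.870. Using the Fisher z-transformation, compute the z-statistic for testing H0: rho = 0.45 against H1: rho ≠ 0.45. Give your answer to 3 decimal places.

6.059

Fisher z: atanh(0.870) = 1.333080, atanh(0.45) = 0.484700
z = (z_r − z_0)·√(n−3) = (1.333080 − 0.484700)·√51 = 0.848380 · 7.141428 = 6.059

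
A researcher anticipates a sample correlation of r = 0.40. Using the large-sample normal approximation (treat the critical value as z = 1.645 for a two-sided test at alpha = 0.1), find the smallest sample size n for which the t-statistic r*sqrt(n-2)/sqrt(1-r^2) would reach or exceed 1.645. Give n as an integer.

r√(n−2)/√(1−r²) ≥ 1.645  ⇔  n−2 ≥ (1.645)²·(1−r²)/r²
(1−r²)/r² = (1−0.1600)/0.1600 = 5.2500
n ≥ 2 + 2.706025·5.2500 = 2 + 14.2066 = 16.2066
⌈16.2066⌉ = 17

17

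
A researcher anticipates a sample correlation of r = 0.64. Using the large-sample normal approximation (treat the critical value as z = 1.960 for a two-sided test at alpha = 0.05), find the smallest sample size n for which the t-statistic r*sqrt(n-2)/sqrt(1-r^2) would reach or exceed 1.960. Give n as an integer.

Need r·√(n−2)/√(1−r²) ≥ 1.960
√(n−2) ≥ 1.960·√(1−0.4096) / 0.64 = 1.960·0.768375 / 0.64 = 2.3531
n−2 ≥ 5.5371  ⇒  n ≥ 7.5371
Smallest integer n = 8

8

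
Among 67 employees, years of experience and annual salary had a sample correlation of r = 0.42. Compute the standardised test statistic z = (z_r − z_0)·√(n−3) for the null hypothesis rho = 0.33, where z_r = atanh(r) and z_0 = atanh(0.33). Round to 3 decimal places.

0.839

z_r = atanh(0.42) = 0.447692,  z_0 = atanh(0.33) = 0.342828
SE = 1/√(n−3) = 1/√64 = 0.125000
z = (z_r − z_0)/SE = (0.447692 − 0.342828) / 0.125000 = 0.104864 / 0.125000 = 0.839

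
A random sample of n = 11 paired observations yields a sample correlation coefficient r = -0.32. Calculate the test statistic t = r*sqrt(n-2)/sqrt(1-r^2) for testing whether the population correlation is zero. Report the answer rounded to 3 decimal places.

-1.013

t = r·√(n−2) / √(1−r²) with r = -0.32, n = 11
  = -0.32·√9 / √(1 − 0.1024)
  = -0.32·3.000000 / 0.947418
  = -0.960000 / 0.947418 = -1.013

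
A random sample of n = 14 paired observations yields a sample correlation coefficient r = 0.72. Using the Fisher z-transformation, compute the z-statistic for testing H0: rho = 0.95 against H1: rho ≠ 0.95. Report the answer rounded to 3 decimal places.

z_r = atanh(0.72) = 0.907645,  z_0 = atanh(0.95) = 1.831781
SE = 1/√(n−3) = 1/√11 = 0.301511
z = (z_r − z_0)/SE = (0.907645 − 1.831781) / 0.301511 = -0.924136 / 0.301511 = -3.065

-3.065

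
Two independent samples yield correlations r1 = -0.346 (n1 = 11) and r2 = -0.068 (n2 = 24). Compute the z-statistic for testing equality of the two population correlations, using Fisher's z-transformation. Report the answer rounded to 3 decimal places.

-0.705

Fisher z-transforms: z1 = atanh(-0.346) = -0.360893, z2 = atanh(-0.068) = -0.068105; difference d = -0.292788
Var(d) = 1/8 + 1/21 = 0.1250000 + 0.0476190 = 0.1726190
z = d/√Var(d) = -0.292788 / √0.1726190 = -0.292788 / 0.415474 = -0.705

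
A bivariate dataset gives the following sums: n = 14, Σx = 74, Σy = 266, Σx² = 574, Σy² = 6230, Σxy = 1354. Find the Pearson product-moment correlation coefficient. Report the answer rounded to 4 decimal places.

-0.1121

Numerator: nΣxy − (Σx)(Σy) = 14·1354 − (74)(266) = -728
Denominator: √[(nΣx²−(Σx)²)(nΣy²−(Σy)²)]
  nΣx²−(Σx)² = 14·574 − 5476 = 2560;  nΣy²−(Σy)² = 14·6230 − 70756 = 16464
  √(2560·16464) = √42147840 = 6492.1368
r = -728 / 6492.1368 = -0.1121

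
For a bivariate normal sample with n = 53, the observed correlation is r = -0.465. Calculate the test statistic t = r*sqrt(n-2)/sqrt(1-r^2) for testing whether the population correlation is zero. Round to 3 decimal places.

-3.751

t = r·√(n−2) / √(1−r²) with r = -0.465, n = 53
  = -0.465·√51 / √(1 − 0.216225)
  = -0.465·7.141428 / 0.885311
  = -3.320764 / 0.885311 = -3.751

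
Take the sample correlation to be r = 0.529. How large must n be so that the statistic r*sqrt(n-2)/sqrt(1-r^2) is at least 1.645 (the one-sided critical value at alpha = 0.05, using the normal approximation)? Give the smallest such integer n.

9

Need r·√(n−2)/√(1−r²) ≥ 1.645
√(n−2) ≥ 1.645·√(1−0.279841) / 0.529 = 1.645·0.848622 / 0.529 = 2.6389
n−2 ≥ 6.9638  ⇒  n ≥ 8.9638
Smallest integer n = 9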